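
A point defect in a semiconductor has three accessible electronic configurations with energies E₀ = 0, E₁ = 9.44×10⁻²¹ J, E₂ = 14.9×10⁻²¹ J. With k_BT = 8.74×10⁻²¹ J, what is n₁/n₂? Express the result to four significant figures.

1.868

n₁/n₂ = exp[−(E₁−E₂)/kT] = exp(−(-5.46 ×10⁻²¹ J)/(8.74 ×10⁻²¹ J)) = exp(0.624714) = 1.868.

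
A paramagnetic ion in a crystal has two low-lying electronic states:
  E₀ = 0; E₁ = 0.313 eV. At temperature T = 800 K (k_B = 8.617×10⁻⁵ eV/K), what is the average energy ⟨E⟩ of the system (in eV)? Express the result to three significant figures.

0.00330 eV

k_BT = 8.617×10⁻⁵ × 800 K = 0.068936 eV.
Eᵢ/kT = 0, 4.5404.
Z = Σ e^(−Eᵢ/kT) = e^(−0) + e^(−4.5404) = 1.0000 + 0.010669 = 1.0107.
⟨E⟩ = Σ Eᵢ e^(−Eᵢ/kT) / Z = (0·1.0000 + 0.313·0.010669) / 1.0107 = 0.00330 eV.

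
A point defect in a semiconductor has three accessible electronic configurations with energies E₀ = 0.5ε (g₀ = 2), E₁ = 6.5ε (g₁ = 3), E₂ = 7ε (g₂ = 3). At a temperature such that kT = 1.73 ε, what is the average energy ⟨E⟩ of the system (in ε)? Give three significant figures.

Eᵢ/kT = 0.28902, 3.7572, 4.0462.
Z = Σ gᵢe^(−Eᵢ/kT) = 2·e^(−0.28902) + 3·e^(−3.7572) + 3·e^(−4.0462) = 1.4980 + 0.070047 + 0.052466 = 1.6205.
⟨E⟩ = Σ Eᵢ gᵢe^(−Eᵢ/kT) / Z = (0.5·1.4980 + 6.5·0.070047 + 7·0.052466) / 1.6205 = 0.970 ε.

0.970 ε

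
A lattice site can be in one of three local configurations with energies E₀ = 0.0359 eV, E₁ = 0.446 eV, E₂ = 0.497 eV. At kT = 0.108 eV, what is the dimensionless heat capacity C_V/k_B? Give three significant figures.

Eᵢ/kT = 0.33241, 4.1296, 4.6019.
Z = Σ e^(−Eᵢ/kT) = e^(−0.33241) + e^(−4.1296) + e^(−4.6019) = 0.71719 + 0.016089 + 0.010033 = 0.74331.
⟨E⟩ = 0.051001 eV, ⟨E²⟩ = 0.0088831 eV².
C_V/k_B = (⟨E²⟩ − ⟨E⟩²)/(kT)² = (0.0088831 − 0.0026011)/0.011664 = 0.539.

0.539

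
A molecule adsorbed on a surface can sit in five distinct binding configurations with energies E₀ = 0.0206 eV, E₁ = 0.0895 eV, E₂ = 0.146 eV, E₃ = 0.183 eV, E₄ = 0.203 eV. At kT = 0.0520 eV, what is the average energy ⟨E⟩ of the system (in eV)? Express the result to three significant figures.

0.0501 eV

Eᵢ/kT = 0.39615, 1.7212, 2.8077, 3.5192, 3.9038.
Z = Σ e^(−Eᵢ/kT) = e^(−0.39615) + e^(−1.7212) + e^(−2.8077) + e^(−3.5192) + e^(−3.9038) = 0.67291 + 0.17885 + 0.060344 + 0.029623 + 0.020165 = 0.96189.
⟨E⟩ = Σ Eᵢ e^(−Eᵢ/kT) / Z = (0.0206·0.67291 + 0.0895·0.17885 + 0.146·0.060344 + 0.183·0.029623 + 0.203·0.020165) / 0.96189 = 0.0501 eV.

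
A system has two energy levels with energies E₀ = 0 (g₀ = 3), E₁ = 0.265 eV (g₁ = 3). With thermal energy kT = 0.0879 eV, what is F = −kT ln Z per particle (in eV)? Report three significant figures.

Eᵢ/kT = 0, 3.0148.
Z = Σ gᵢe^(−Eᵢ/kT) = 3·e^(−0) + 3·e^(−3.0148) = 3.0000 + 0.14717 = 3.1472.
F = −kT ln Z = −0.0879 × ln(3.1472) = −0.0879 × 1.1465 = -0.101 eV.

-0.101 eV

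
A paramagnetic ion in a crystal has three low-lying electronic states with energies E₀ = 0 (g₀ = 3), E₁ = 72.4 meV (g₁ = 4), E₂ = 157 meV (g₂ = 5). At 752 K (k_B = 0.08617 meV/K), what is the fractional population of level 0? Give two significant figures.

0.63

k_BT = 0.08617 × 752 K = 64.80 meV.
Eᵢ/kT = 0, 1.117, 2.423.
Z = Σ gᵢe^(−Eᵢ/kT) = 3·e^(−0) + 4·e^(−1.117) + 5·e^(−2.423) = 3.000 + 1.309 + 0.4433 = 4.752.
P₀ = g₀ e^(−E₀/kT) / Z = 3.000/4.752 = 0.63.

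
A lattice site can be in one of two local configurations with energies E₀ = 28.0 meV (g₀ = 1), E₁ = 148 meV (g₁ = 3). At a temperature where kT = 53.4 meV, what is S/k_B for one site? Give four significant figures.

Eᵢ/kT = 0.524345, 2.77154.
Z = Σ gᵢe^(−Eᵢ/kT) = 1·e^(−0.524345) + 3·e^(−2.77154) = 0.591943 + 0.187697 = 0.779640.
⟨E⟩ = Σ EᵢPᵢ = 56.8898 meV.
S/k_B = ln Z + ⟨E⟩/kT = ln(0.779640) + 56.8898/53.4 = -0.248923 + 1.06535 = 0.8164.

0.8164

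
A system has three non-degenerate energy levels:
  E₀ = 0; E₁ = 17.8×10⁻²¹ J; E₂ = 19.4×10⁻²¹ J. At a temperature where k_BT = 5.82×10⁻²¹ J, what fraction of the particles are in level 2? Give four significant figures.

0.03295

Eᵢ/kT = 0, 3.05842, 3.33333.
Z = Σ e^(−Eᵢ/kT) = e^(−0) + e^(−3.05842) + e^(−3.33333) = 1.00000 + 0.0469618 + 0.0356741 = 1.08264.
P₂ = e^(−E₂/kT) / Z = 0.0356741/1.08264 = 0.03295.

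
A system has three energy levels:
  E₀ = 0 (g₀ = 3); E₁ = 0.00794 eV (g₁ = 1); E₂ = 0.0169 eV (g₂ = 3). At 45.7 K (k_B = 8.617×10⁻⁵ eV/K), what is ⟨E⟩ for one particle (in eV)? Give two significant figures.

k_BT = 8.617×10⁻⁵ × 45.7 K = 0.003938 eV.
Eᵢ/kT = 0, 2.016, 4.292.
Z = Σ gᵢe^(−Eᵢ/kT) = 3·e^(−0) + 1·e^(−2.016) + 3·e^(−4.292) = 3.000 + 0.1332 + 0.04103 = 3.174.
⟨E⟩ = Σ Eᵢ gᵢe^(−Eᵢ/kT) / Z = (0·3.000 + 0.00794·0.1332 + 0.0169·0.04103) / 3.174 = 0.00055 eV.

0.00055 eV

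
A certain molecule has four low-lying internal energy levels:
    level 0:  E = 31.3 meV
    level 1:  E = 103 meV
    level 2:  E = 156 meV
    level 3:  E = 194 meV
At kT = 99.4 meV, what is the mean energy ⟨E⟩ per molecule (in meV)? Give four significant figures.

83.23 meV

Eᵢ/kT = 0.314889, 1.03622, 1.56942, 1.95171.
Z = Σ e^(−Eᵢ/kT) = e^(−0.314889) + e^(−1.03622) + e^(−1.56942) + e^(−1.95171) = 0.729870 + 0.354793 + 0.208166 + 0.142031 = 1.43486.
⟨E⟩ = Σ Eᵢ e^(−Eᵢ/kT) / Z = (31.3·0.729870 + 103·0.354793 + 156·0.208166 + 194·0.142031) / 1.43486 = 83.23 meV.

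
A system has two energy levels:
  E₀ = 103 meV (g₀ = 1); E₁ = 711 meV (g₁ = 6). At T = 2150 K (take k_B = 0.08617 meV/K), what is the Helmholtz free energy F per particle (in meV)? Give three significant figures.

65.3 meV

k_BT = 0.08617 × 2150 K = 185.27 meV.
Eᵢ/kT = 0.55595, 3.8376.
Z = Σ gᵢe^(−Eᵢ/kT) = 1·e^(−0.55595) + 6·e^(−3.8376) = 0.57353 + 0.12927 = 0.70280.
F = −kT ln Z = −185.27 × ln(0.70280) = −185.27 × -0.35268 = 65.3 meV.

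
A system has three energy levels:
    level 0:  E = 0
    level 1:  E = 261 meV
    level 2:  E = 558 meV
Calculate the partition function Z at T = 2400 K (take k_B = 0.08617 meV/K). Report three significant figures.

k_BT = 0.08617 × 2400 K = 206.81 meV.
Eᵢ/kT = 0, 1.2620, 2.6981.
Z = Σ e^(−Eᵢ/kT) = e^(−0) + e^(−1.2620) + e^(−2.6981) = 1.0000 + 0.28309 + 0.067333 = 1.3504.

Z = 1.35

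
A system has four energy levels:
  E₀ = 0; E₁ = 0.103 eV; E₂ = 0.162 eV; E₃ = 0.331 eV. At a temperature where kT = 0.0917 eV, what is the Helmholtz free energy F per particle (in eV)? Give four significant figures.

-0.03859 eV

Eᵢ/kT = 0, 1.12323, 1.76663, 3.60960.
Z = Σ e^(−Eᵢ/kT) = e^(−0) + e^(−1.12323) + e^(−1.76663) + e^(−3.60960) = 1.00000 + 0.325228 + 0.170908 + 0.0270627 = 1.52320.
F = −kT ln Z = −0.0917 × ln(1.52320) = −0.0917 × 0.420813 = -0.03859 eV.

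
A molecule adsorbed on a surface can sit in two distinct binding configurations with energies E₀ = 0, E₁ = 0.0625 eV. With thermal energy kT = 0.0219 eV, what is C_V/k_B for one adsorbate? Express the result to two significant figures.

0.42

Eᵢ/kT = 0, 2.854.
Z = Σ e^(−Eᵢ/kT) = e^(−0) + e^(−2.854) = 1.000 + 0.05761 = 1.058.
⟨E⟩ = 0.003403 eV, ⟨E²⟩ = 0.0002127 eV².
C_V/k_B = (⟨E²⟩ − ⟨E⟩²)/(kT)² = (0.0002127 − 0.00001158)/0.0004796 = 0.42.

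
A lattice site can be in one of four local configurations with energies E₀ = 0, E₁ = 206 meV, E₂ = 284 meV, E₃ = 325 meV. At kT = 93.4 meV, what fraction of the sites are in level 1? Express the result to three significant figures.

Eᵢ/kT = 0, 2.2056, 3.0407, 3.4797.
Z = Σ e^(−Eᵢ/kT) = e^(−0) + e^(−2.2056) + e^(−3.0407) + e^(−3.4797) = 1.0000 + 0.11018 + 0.047801 + 0.030817 = 1.1888.
P₁ = e^(−E₁/kT) / Z = 0.11018/1.1888 = 0.0927.

0.0927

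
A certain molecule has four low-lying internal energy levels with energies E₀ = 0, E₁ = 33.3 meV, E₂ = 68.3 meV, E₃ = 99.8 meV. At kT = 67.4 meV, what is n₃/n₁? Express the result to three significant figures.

0.373

n₃/n₁ = exp[−(E₃−E₁)/kT] = exp(−(66.5 meV)/(67.4 meV)) = exp(-0.98665) = 0.373.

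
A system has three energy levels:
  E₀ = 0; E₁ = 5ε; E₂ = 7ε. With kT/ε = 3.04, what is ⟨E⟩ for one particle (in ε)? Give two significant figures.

1.3 ε

Eᵢ/kT = 0, 1.645, 2.303.
Z = Σ e^(−Eᵢ/kT) = e^(−0) + e^(−1.645) + e^(−2.303) = 1.000 + 0.1930 + 0.09996 = 1.293.
⟨E⟩ = Σ Eᵢ e^(−Eᵢ/kT) / Z = (0·1.000 + 5·0.1930 + 7·0.09996) / 1.293 = 1.3 ε.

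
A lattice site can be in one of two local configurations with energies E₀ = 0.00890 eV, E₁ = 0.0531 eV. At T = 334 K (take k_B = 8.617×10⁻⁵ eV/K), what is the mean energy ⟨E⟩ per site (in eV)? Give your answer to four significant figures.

0.01673 eV

k_BT = 8.617×10⁻⁵ × 334 K = 0.0287808 eV.
Eᵢ/kT = 0.309234, 1.84498.
Z = Σ e^(−Eᵢ/kT) = e^(−0.309234) + e^(−1.84498) = 0.734009 + 0.158028 = 0.892037.
⟨E⟩ = Σ Eᵢ e^(−Eᵢ/kT) / Z = (0.00890·0.734009 + 0.0531·0.158028) / 0.892037 = 0.01673 eV.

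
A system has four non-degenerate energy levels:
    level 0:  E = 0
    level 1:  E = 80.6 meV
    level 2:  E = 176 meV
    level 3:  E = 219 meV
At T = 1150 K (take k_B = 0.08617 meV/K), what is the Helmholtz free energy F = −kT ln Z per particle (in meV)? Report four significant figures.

-53.88 meV

k_BT = 0.08617 × 1150 K = 99.0955 meV.
Eᵢ/kT = 0, 0.813357, 1.77606, 2.20999.
Z = Σ e^(−Eᵢ/kT) = e^(−0) + e^(−0.813357) + e^(−1.77606) + e^(−2.20999) = 1.00000 + 0.443367 + 0.169304 + 0.109702 = 1.72237.
F = −kT ln Z = −99.0955 × ln(1.72237) = −99.0955 × 0.543701 = -53.88 meV.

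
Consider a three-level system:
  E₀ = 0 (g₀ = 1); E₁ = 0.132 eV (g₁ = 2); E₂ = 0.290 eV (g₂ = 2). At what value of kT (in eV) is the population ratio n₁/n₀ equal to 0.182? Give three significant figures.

0.0551 eV

n₁/n₀ = (g₁/g₀) exp[−(E₁−E₀)/kT] = 0.182.
⇒ (E₁−E₀)/kT = ln((2/1)/0.182) = ln(10.989) = 2.3969.
kT = 0.132 eV / 2.3969 = 0.0551 eV.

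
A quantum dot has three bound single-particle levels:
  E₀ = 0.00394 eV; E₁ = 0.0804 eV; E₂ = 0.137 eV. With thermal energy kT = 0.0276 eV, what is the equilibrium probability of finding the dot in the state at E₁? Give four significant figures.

0.05851

Eᵢ/kT = 0.142754, 2.91304, 4.96377.
Z = Σ e^(−Eᵢ/kT) = e^(−0.142754) + e^(−2.91304) + e^(−4.96377) = 0.866967 + 0.0543104 + 0.00698654 = 0.928264.
P₁ = e^(−E₁/kT) / Z = 0.0543104/0.928264 = 0.05851.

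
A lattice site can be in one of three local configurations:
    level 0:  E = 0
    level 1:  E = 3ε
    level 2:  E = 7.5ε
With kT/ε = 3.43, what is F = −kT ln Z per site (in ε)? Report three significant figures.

-1.46 ε

Eᵢ/kT = 0, 0.87464, 2.1866.
Z = Σ e^(−Eᵢ/kT) = e^(−0) + e^(−0.87464) + e^(−2.1866) = 1.0000 + 0.41701 + 0.11230 = 1.5293.
F = −kT ln Z = −3.43 × ln(1.5293) = −3.43 × 0.42481 = -1.46 ε.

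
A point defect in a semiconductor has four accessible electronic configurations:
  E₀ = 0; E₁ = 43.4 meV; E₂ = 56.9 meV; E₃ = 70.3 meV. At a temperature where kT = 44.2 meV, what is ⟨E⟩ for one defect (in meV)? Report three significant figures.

Eᵢ/kT = 0, 0.98190, 1.2873, 1.5905.
Z = Σ e^(−Eᵢ/kT) = e^(−0) + e^(−0.98190) + e^(−1.2873) + e^(−1.5905) = 1.0000 + 0.37460 + 0.27602 + 0.20382 = 1.8544.
⟨E⟩ = Σ Eᵢ e^(−Eᵢ/kT) / Z = (0·1.0000 + 43.4·0.37460 + 56.9·0.27602 + 70.3·0.20382) / 1.8544 = 25.0 meV.

25.0 meV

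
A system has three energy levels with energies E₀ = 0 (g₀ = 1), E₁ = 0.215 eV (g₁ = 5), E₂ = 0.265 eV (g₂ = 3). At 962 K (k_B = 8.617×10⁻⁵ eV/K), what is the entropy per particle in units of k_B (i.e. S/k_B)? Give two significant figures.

k_BT = 8.617×10⁻⁵ × 962 K = 0.08290 eV.
Eᵢ/kT = 0, 2.593, 3.197.
Z = Σ gᵢe^(−Eᵢ/kT) = 1·e^(−0) + 5·e^(−2.593) + 3·e^(−3.197) = 1.000 + 0.3740 + 0.1227 = 1.497.
⟨E⟩ = Σ EᵢPᵢ = 0.07543 eV.
S/k_B = ln Z + ⟨E⟩/kT = ln(1.497) + 0.07543/0.08290 = 0.4035 + 0.9099 = 1.3.

1.3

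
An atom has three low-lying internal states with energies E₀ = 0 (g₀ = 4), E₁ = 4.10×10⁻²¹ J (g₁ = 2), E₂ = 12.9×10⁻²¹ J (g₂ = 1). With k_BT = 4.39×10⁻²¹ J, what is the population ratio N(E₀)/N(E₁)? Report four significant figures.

n₀/n₁ = (g₀/g₁) exp[−(E₀−E₁)/kT] = (4/2) × exp(−(-4.10 ×10⁻²¹ J)/(4.39 ×10⁻²¹ J)) = (4/2) × exp(0.933941) = 5.089.

5.089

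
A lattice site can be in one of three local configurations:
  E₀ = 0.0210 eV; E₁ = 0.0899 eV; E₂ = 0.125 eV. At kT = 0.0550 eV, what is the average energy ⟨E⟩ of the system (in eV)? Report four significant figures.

0.04563 eV

Eᵢ/kT = 0.381818, 1.63455, 2.27273.
Z = Σ e^(−Eᵢ/kT) = e^(−0.381818) + e^(−1.63455) + e^(−2.27273) = 0.682619 + 0.195040 + 0.103031 = 0.980690.
⟨E⟩ = Σ Eᵢ e^(−Eᵢ/kT) / Z = (0.0210·0.682619 + 0.0899·0.195040 + 0.125·0.103031) / 0.980690 = 0.04563 eV.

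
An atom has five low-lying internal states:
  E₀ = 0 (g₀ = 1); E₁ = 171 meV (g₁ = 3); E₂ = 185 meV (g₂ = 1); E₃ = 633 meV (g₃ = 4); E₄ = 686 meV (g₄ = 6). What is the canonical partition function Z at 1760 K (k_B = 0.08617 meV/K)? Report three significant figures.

Z = 2.39

k_BT = 0.08617 × 1760 K = 151.66 meV.
Eᵢ/kT = 0, 1.1275, 1.2198, 4.1738, 4.5233.
Z = Σ gᵢe^(−Eᵢ/kT) = 1·e^(−0) + 3·e^(−1.1275) + 1·e^(−1.2198) + 4·e^(−4.1738) + 6·e^(−4.5233) = 1.0000 + 0.97153 + 0.29529 + 0.061575 + 0.065119 = 2.3935.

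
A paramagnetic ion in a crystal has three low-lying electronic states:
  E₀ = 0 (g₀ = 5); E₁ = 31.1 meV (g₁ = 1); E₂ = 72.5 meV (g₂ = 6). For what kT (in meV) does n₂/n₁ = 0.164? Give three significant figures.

n₂/n₁ = (g₂/g₁) exp[−(E₂−E₁)/kT] = 0.164.
⇒ (E₂−E₁)/kT = ln((6/1)/0.164) = ln(36.585) = 3.5996.
kT = 41.4 meV / 3.5996 = 11.5 meV.

11.5 meV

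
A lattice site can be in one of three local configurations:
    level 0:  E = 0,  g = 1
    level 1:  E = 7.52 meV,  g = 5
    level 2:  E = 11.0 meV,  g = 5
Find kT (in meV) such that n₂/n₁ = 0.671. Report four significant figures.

8.722 meV

n₂/n₁ = (g₂/g₁) exp[−(E₂−E₁)/kT] = 0.671.
⇒ (E₂−E₁)/kT = ln((5/5)/0.671) = ln(1.49031) = 0.398984.
kT = 3.48 meV / 0.398984 = 8.722 meV.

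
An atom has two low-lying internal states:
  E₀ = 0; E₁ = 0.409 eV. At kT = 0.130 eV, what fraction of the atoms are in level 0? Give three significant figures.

Eᵢ/kT = 0, 3.1462.
Z = Σ e^(−Eᵢ/kT) = e^(−0) + e^(−3.1462) = 1.0000 + 0.043015 = 1.0430.
P₀ = e^(−E₀/kT) / Z = 1.0000/1.0430 = 0.959.

0.959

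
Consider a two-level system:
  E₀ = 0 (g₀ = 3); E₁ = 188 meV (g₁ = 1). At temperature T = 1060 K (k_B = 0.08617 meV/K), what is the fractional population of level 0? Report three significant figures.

0.959

k_BT = 0.08617 × 1060 K = 91.340 meV.
Eᵢ/kT = 0, 2.0582.
Z = Σ gᵢe^(−Eᵢ/kT) = 3·e^(−0) + 1·e^(−2.0582) = 3.0000 + 0.12768 = 3.1277.
P₀ = g₀ e^(−E₀/kT) / Z = 3.0000/3.1277 = 0.959.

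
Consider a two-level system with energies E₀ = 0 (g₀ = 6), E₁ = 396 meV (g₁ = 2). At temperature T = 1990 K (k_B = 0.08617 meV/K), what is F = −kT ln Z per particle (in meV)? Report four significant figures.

k_BT = 0.08617 × 1990 K = 171.478 meV.
Eᵢ/kT = 0, 2.30933.
Z = Σ gᵢe^(−Eᵢ/kT) = 6·e^(−0) + 2·e^(−2.30933) = 6.00000 + 0.198656 = 6.19866.
F = −kT ln Z = −171.478 × ln(6.19866) = −171.478 × 1.82433 = -312.8 meV.

-312.8 meV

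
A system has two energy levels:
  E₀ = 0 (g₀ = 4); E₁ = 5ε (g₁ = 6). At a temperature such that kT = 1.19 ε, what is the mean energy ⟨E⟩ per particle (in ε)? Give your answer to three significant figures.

0.110 ε

Eᵢ/kT = 0, 4.2017.
Z = Σ gᵢe^(−Eᵢ/kT) = 4·e^(−0) + 6·e^(−4.2017) = 4.0000 + 0.089821 = 4.0898.
⟨E⟩ = Σ Eᵢ gᵢe^(−Eᵢ/kT) / Z = (0·4.0000 + 5·0.089821) / 4.0898 = 0.110 ε.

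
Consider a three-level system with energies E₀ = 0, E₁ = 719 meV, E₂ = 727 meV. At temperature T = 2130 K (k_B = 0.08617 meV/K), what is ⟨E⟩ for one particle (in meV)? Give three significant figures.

k_BT = 0.08617 × 2130 K = 183.54 meV.
Eᵢ/kT = 0, 3.9174, 3.9610.
Z = Σ e^(−Eᵢ/kT) = e^(−0) + e^(−3.9174) + e^(−3.9610) = 1.0000 + 0.019893 + 0.019044 = 1.0389.
⟨E⟩ = Σ Eᵢ e^(−Eᵢ/kT) / Z = (0·1.0000 + 719·0.019893 + 727·0.019044) / 1.0389 = 27.1 meV.

27.1 meV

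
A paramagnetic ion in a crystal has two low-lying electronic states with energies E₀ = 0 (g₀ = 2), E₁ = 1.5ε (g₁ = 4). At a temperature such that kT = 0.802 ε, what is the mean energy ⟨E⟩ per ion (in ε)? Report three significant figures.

0.353 ε

Eᵢ/kT = 0, 1.8703.
Z = Σ gᵢe^(−Eᵢ/kT) = 2·e^(−0) + 4·e^(−1.8703) = 2.0000 + 0.61631 = 2.6163.
⟨E⟩ = Σ Eᵢ gᵢe^(−Eᵢ/kT) / Z = (0·2.0000 + 1.5·0.61631) / 2.6163 = 0.353 ε.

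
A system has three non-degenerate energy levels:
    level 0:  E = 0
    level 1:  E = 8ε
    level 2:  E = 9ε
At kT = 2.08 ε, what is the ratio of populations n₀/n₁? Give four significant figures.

46.81

n₀/n₁ = exp[−(E₀−E₁)/kT] = exp(−(-8ε)/(2.08ε)) = exp(3.84615) = 46.81.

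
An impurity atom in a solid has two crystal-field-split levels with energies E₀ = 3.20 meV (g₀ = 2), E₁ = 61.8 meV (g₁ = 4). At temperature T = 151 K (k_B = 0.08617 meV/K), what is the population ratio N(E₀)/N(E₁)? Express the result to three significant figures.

45.2

k_BT = 0.08617 × 151 K = 13.012 meV.
n₀/n₁ = (g₀/g₁) exp[−(E₀−E₁)/kT] = (2/4) × exp(−(-58.60 meV)/(13.012 meV)) = (2/4) × exp(4.5035) = 45.2.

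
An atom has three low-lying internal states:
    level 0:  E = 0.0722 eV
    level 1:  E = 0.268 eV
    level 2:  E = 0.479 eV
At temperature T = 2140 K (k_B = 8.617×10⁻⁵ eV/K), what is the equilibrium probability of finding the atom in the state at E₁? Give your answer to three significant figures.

0.238

k_BT = 8.617×10⁻⁵ × 2140 K = 0.18440 eV.
Eᵢ/kT = 0.39154, 1.4534, 2.5976.
Z = Σ e^(−Eᵢ/kT) = e^(−0.39154) + e^(−1.4534) + e^(−2.5976) = 0.67602 + 0.23377 + 0.074452 = 0.98424.
P₁ = e^(−E₁/kT) / Z = 0.23377/0.98424 = 0.238.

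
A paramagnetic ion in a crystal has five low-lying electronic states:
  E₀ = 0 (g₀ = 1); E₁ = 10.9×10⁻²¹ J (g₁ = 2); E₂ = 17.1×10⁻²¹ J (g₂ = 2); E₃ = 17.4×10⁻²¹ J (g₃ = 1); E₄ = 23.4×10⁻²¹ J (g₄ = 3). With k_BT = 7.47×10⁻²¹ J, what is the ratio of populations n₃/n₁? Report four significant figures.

n₃/n₁ = (g₃/g₁) exp[−(E₃−E₁)/kT] = (1/2) × exp(−(6.5 ×10⁻²¹ J)/(7.47 ×10⁻²¹ J)) = (1/2) × exp(-0.870147) = 0.2094.

0.2094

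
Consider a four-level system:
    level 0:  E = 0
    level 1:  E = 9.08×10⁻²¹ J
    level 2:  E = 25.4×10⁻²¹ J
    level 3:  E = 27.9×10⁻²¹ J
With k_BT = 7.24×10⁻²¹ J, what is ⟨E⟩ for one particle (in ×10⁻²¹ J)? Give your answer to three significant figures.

2.95 ×10⁻²¹ J

Eᵢ/kT = 0, 1.2541, 3.5083, 3.8536.
Z = Σ e^(−Eᵢ/kT) = e^(−0) + e^(−1.2541) + e^(−3.5083) + e^(−3.8536) = 1.0000 + 0.28533 + 0.029948 + 0.021203 = 1.3365.
⟨E⟩ = Σ Eᵢ e^(−Eᵢ/kT) / Z = (0·1.0000 + 9.08·0.28533 + 25.4·0.029948 + 27.9·0.021203) / 1.3365 = 2.95 ×10⁻²¹ J.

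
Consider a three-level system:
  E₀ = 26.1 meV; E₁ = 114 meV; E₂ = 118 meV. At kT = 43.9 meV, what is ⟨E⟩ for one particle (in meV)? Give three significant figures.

44.5 meV

Eᵢ/kT = 0.59453, 2.5968, 2.6879.
Z = Σ e^(−Eᵢ/kT) = e^(−0.59453) + e^(−2.5968) + e^(−2.6879) = 0.55182 + 0.074512 + 0.068024 = 0.69436.
⟨E⟩ = Σ Eᵢ e^(−Eᵢ/kT) / Z = (26.1·0.55182 + 114·0.074512 + 118·0.068024) / 0.69436 = 44.5 meV.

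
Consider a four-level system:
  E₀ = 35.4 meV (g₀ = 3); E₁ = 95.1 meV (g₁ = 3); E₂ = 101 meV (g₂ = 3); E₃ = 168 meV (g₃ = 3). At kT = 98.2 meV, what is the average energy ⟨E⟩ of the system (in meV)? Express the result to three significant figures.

Eᵢ/kT = 0.36049, 0.96843, 1.0285, 1.7108.
Z = Σ gᵢe^(−Eᵢ/kT) = 3·e^(−0.36049) + 3·e^(−0.96843) + 3·e^(−1.0285) + 3·e^(−1.7108) = 2.0920 + 1.1390 + 1.0726 + 0.54216 = 4.8458.
⟨E⟩ = Σ Eᵢ gᵢe^(−Eᵢ/kT) / Z = (35.4·2.0920 + 95.1·1.1390 + 101·1.0726 + 168·0.54216) / 4.8458 = 78.8 meV.

78.8 meV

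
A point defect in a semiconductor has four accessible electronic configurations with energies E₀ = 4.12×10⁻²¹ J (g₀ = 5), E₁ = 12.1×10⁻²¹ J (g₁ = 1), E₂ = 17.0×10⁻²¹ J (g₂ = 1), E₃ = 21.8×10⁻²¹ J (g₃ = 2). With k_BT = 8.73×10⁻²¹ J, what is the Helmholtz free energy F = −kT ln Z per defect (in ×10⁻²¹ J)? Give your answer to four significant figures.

Eᵢ/kT = 0.471936, 1.38603, 1.94731, 2.49714.
Z = Σ gᵢe^(−Eᵢ/kT) = 5·e^(−0.471936) + 1·e^(−1.38603) + 1·e^(−1.94731) + 2·e^(−2.49714) = 3.11897 + 0.250066 + 0.142657 + 0.164640 = 3.67633.
F = −kT ln Z = −8.73 × ln(3.67633) = −8.73 × 1.30191 = -11.37 ×10⁻²¹ J.

-11.37 ×10⁻²¹ J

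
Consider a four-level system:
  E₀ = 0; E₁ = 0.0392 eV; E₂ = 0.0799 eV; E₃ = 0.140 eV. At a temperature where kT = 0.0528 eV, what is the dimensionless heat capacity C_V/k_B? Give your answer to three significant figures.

0.470

Eᵢ/kT = 0, 0.74242, 1.5133, 2.6515.
Z = Σ e^(−Eᵢ/kT) = e^(−0) + e^(−0.74242) + e^(−1.5133) + e^(−2.6515) = 1.0000 + 0.47596 + 0.22018 + 0.070545 = 1.7667.
⟨E⟩ = 0.026109 eV, ⟨E²⟩ = 0.0019922 eV².
C_V/k_B = (⟨E²⟩ − ⟨E⟩²)/(kT)² = (0.0019922 − 0.00068168)/0.0027878 = 0.470.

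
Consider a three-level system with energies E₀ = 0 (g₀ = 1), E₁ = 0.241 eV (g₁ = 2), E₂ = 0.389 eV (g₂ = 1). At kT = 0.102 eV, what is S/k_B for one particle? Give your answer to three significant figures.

0.628

Eᵢ/kT = 0, 2.3627, 3.8137.
Z = Σ gᵢe^(−Eᵢ/kT) = 1·e^(−0) + 2·e^(−2.3627) + 1·e^(−3.8137) = 1.0000 + 0.18833 + 0.022066 = 1.2104.
⟨E⟩ = Σ EᵢPᵢ = 0.044590 eV.
S/k_B = ln Z + ⟨E⟩/kT = ln(1.2104) + 0.044590/0.102 = 0.19095 + 0.43716 = 0.628.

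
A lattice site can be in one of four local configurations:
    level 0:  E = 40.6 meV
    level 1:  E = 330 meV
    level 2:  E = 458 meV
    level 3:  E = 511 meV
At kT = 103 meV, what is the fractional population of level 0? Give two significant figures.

Eᵢ/kT = 0.3942, 3.204, 4.447, 4.961.
Z = Σ e^(−Eᵢ/kT) = e^(−0.3942) + e^(−3.204) + e^(−4.447) + e^(−4.961) = 0.6742 + 0.04060 + 0.01171 + 0.007006 = 0.7335.
P₀ = e^(−E₀/kT) / Z = 0.6742/0.7335 = 0.92.

0.92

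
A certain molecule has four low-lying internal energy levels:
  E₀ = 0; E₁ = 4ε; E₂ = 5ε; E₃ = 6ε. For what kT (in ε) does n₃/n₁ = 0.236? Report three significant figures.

n₃/n₁ = exp[−(E₃−E₁)/kT] = 0.236.
⇒ (E₃−E₁)/kT = ln(1/0.236) = ln(4.2373) = 1.4439.
kT = 2ε / 1.4439 = 1.39 ε.

1.39 ε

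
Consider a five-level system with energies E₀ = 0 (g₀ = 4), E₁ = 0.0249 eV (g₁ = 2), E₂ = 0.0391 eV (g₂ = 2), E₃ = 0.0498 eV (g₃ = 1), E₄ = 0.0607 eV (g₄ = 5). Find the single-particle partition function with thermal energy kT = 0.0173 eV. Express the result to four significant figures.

Z = 4.889

Eᵢ/kT = 0, 1.43931, 2.26012, 2.87861, 3.50867.
Z = Σ gᵢe^(−Eᵢ/kT) = 4·e^(−0) + 2·e^(−1.43931) + 2·e^(−2.26012) + 1·e^(−2.87861) + 5·e^(−3.50867) = 4.00000 + 0.474183 + 0.208676 + 0.0562128 + 0.149684 = 4.88876.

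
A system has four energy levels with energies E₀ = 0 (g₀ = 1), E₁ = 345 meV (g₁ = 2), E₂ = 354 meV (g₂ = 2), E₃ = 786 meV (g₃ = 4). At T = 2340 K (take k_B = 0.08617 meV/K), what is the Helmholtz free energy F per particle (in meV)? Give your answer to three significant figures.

-117 meV

k_BT = 0.08617 × 2340 K = 201.64 meV.
Eᵢ/kT = 0, 1.7110, 1.7556, 3.8980.
Z = Σ gᵢe^(−Eᵢ/kT) = 1·e^(−0) + 2·e^(−1.7110) + 2·e^(−1.7556) + 4·e^(−3.8980) = 1.0000 + 0.36137 + 0.34561 + 0.081130 = 1.7881.
F = −kT ln Z = −201.64 × ln(1.7881) = −201.64 × 0.58115 = -117 meV.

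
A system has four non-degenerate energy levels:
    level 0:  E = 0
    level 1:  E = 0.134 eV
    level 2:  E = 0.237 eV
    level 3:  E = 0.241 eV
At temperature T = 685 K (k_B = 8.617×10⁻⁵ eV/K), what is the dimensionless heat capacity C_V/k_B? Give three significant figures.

k_BT = 8.617×10⁻⁵ × 685 K = 0.059026 eV.
Eᵢ/kT = 0, 2.2702, 4.0152, 4.0829.
Z = Σ e^(−Eᵢ/kT) = e^(−0) + e^(−2.2702) + e^(−4.0152) + e^(−4.0829) = 1.0000 + 0.10329 + 0.018039 + 0.016859 = 1.1382.
⟨E⟩ = 0.019486 eV, ⟨E²⟩ = 0.0033800 eV².
C_V/k_B = (⟨E²⟩ − ⟨E⟩²)/(kT)² = (0.0033800 − 0.00037970)/0.0034841 = 0.861.

0.861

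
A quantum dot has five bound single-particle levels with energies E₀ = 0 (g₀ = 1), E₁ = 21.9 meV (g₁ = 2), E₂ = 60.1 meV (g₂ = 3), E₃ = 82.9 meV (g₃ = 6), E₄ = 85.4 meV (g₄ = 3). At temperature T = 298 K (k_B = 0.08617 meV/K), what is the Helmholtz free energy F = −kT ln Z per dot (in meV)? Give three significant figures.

k_BT = 0.08617 × 298 K = 25.679 meV.
Eᵢ/kT = 0, 0.85284, 2.3404, 3.2283, 3.3257.
Z = Σ gᵢe^(−Eᵢ/kT) = 1·e^(−0) + 2·e^(−0.85284) + 3·e^(−2.3404) + 6·e^(−3.2283) + 3·e^(−3.3257) = 1.0000 + 0.85241 + 0.28887 + 0.23775 + 0.10784 = 2.4869.
F = −kT ln Z = −25.679 × ln(2.4869) = −25.679 × 0.91104 = -23.4 meV.

-23.4 meV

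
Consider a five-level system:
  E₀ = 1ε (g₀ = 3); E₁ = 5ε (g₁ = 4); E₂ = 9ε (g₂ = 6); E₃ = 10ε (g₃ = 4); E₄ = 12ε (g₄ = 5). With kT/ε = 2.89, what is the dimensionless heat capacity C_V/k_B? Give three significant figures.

1.21

Eᵢ/kT = 0.34602, 1.7301, 3.1142, 3.4602, 4.1522.
Z = Σ gᵢe^(−Eᵢ/kT) = 3·e^(−0.34602) + 4·e^(−1.7301) + 6·e^(−3.1142) + 4·e^(−3.4602) + 5·e^(−4.1522) = 2.1225 + 0.70907 + 0.26648 + 0.12569 + 0.078649 = 3.3024.
⟨E⟩ = 3.1089 ε, ⟨E²⟩ = 19.782 ε².
C_V/k_B = (⟨E²⟩ − ⟨E⟩²)/(kT)² = (19.782 − 9.6653)/8.3521 = 1.21.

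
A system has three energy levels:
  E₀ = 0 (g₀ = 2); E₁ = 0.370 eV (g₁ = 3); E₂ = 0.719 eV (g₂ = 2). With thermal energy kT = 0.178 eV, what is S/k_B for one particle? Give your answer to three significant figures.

Eᵢ/kT = 0, 2.0787, 4.0393.
Z = Σ gᵢe^(−Eᵢ/kT) = 2·e^(−0) + 3·e^(−2.0787) + 2·e^(−4.0393) = 2.0000 + 0.37528 + 0.035220 = 2.4105.
⟨E⟩ = Σ EᵢPᵢ = 0.068109 eV.
S/k_B = ln Z + ⟨E⟩/kT = ln(2.4105) + 0.068109/0.178 = 0.87983 + 0.38263 = 1.26.

1.26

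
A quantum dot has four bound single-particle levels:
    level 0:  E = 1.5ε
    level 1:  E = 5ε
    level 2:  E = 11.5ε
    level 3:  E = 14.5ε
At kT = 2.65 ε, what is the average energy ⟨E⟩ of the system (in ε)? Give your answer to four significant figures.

2.471 ε

Eᵢ/kT = 0.566038, 1.88679, 4.33962, 5.47170.
Z = Σ e^(−Eᵢ/kT) = e^(−0.566038) + e^(−1.88679) + e^(−4.33962) + e^(−5.47170) = 0.567770 + 0.151558 + 0.0130415 + 0.00420408 = 0.736574.
⟨E⟩ = Σ Eᵢ e^(−Eᵢ/kT) / Z = (1.5·0.567770 + 5·0.151558 + 11.5·0.0130415 + 14.5·0.00420408) / 0.736574 = 2.471 ε.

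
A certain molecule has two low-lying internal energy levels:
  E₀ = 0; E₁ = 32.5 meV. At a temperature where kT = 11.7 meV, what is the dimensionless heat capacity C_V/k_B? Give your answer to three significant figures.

0.425

Eᵢ/kT = 0, 2.7778.
Z = Σ e^(−Eᵢ/kT) = e^(−0) + e^(−2.7778) = 1.0000 + 0.062175 = 1.0622.
⟨E⟩ = 1.9024 meV, ⟨E²⟩ = 61.827 meV².
C_V/k_B = (⟨E²⟩ − ⟨E⟩²)/(kT)² = (61.827 − 3.6191)/136.89 = 0.425.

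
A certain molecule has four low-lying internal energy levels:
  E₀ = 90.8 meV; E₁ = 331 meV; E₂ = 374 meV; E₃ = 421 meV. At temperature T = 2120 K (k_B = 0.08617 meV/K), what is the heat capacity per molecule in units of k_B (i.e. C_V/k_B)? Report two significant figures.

0.56

k_BT = 0.08617 × 2120 K = 182.7 meV.
Eᵢ/kT = 0.4970, 1.812, 2.047, 2.304.
Z = Σ e^(−Eᵢ/kT) = e^(−0.4970) + e^(−1.812) + e^(−2.047) + e^(−2.304) = 0.6084 + 0.1633 + 0.1291 + 0.09986 = 1.001.
⟨E⟩ = 199.4 meV, ⟨E²⟩ = 58610 meV².
C_V/k_B = (⟨E²⟩ − ⟨E⟩²)/(kT)² = (58610 − 39760)/33380 = 0.56.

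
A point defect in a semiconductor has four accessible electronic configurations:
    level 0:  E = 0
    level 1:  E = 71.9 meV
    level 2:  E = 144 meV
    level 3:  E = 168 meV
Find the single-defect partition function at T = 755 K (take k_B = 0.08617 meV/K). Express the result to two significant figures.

k_BT = 0.08617 × 755 K = 65.06 meV.
Eᵢ/kT = 0, 1.105, 2.213, 2.582.
Z = Σ e^(−Eᵢ/kT) = e^(−0) + e^(−1.105) + e^(−2.213) + e^(−2.582) = 1.000 + 0.3312 + 0.1094 + 0.07562 = 1.516.

Z = 1.5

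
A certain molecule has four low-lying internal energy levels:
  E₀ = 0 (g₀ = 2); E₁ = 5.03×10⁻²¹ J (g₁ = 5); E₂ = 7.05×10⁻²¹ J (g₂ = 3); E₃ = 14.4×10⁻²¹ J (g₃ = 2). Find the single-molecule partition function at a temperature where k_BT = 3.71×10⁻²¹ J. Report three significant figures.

Eᵢ/kT = 0, 1.3558, 1.9003, 3.8814.
Z = Σ gᵢe^(−Eᵢ/kT) = 2·e^(−0) + 5·e^(−1.3558) + 3·e^(−1.9003) + 2·e^(−3.8814) = 2.0000 + 1.2887 + 0.44857 + 0.041244 = 3.7785.

Z = 3.78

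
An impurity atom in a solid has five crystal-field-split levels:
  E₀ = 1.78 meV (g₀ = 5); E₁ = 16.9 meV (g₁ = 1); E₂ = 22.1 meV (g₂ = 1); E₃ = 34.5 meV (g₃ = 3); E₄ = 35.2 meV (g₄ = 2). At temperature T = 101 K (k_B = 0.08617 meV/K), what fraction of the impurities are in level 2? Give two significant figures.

0.018

k_BT = 0.08617 × 101 K = 8.703 meV.
Eᵢ/kT = 0.2045, 1.942, 2.539, 3.964, 4.045.
Z = Σ gᵢe^(−Eᵢ/kT) = 5·e^(−0.2045) + 1·e^(−1.942) + 1·e^(−2.539) + 3·e^(−3.964) + 2·e^(−4.045) = 4.075 + 0.1434 + 0.07895 + 0.05696 + 0.03502 = 4.389.
P₂ = g₂ e^(−E₂/kT) / Z = 0.07895/4.389 = 0.018.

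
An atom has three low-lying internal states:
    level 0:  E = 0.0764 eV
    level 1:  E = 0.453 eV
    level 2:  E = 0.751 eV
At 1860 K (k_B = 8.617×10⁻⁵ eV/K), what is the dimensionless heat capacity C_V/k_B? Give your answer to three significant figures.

k_BT = 8.617×10⁻⁵ × 1860 K = 0.16028 eV.
Eᵢ/kT = 0.47667, 2.8263, 4.6856.
Z = Σ e^(−Eᵢ/kT) = e^(−0.47667) + e^(−2.8263) + e^(−4.6856) = 0.62085 + 0.059232 + 0.0092272 = 0.68931.
⟨E⟩ = 0.11779 eV, ⟨E²⟩ = 0.030441 eV².
C_V/k_B = (⟨E²⟩ − ⟨E⟩²)/(kT)² = (0.030441 − 0.013874)/0.025690 = 0.645.

0.645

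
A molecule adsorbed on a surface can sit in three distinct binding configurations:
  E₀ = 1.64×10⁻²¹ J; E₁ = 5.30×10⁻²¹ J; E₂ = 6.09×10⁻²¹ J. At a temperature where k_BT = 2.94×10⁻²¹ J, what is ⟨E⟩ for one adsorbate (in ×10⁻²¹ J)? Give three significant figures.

2.99 ×10⁻²¹ J

Eᵢ/kT = 0.55782, 1.8027, 2.0714.
Z = Σ e^(−Eᵢ/kT) = e^(−0.55782) + e^(−1.8027) + e^(−2.0714) = 0.57246 + 0.16485 + 0.12601 = 0.86332.
⟨E⟩ = Σ Eᵢ e^(−Eᵢ/kT) / Z = (1.64·0.57246 + 5.30·0.16485 + 6.09·0.12601) / 0.86332 = 2.99 ×10⁻²¹ J.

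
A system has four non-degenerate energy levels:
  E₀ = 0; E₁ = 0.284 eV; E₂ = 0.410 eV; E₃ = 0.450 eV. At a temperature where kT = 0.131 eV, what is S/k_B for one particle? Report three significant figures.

Eᵢ/kT = 0, 2.1679, 3.1298, 3.4351.
Z = Σ e^(−Eᵢ/kT) = e^(−0) + e^(−2.1679) + e^(−3.1298) + e^(−3.4351) = 1.0000 + 0.11442 + 0.043727 + 0.032222 = 1.1904.
⟨E⟩ = Σ EᵢPᵢ = 0.054539 eV.
S/k_B = ln Z + ⟨E⟩/kT = ln(1.1904) + 0.054539/0.131 = 0.17429 + 0.41633 = 0.591.

0.591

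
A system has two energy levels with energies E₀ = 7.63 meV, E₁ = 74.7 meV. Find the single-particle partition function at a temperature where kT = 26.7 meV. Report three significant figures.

Z = 0.812

Eᵢ/kT = 0.28577, 2.7978.
Z = Σ e^(−Eᵢ/kT) = e^(−0.28577) + e^(−2.7978) = 0.75144 + 0.060944 = 0.81238.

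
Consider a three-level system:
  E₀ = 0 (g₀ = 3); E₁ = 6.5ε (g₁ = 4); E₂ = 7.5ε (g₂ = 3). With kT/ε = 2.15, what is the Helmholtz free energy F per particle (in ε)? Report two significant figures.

Eᵢ/kT = 0, 3.023, 3.488.
Z = Σ gᵢe^(−Eᵢ/kT) = 3·e^(−0) + 4·e^(−3.023) + 3·e^(−3.488) = 3.000 + 0.1946 + 0.09169 = 3.286.
F = −kT ln Z = −2.15 × ln(3.286) = −2.15 × 1.190 = -2.6 ε.

-2.6 ε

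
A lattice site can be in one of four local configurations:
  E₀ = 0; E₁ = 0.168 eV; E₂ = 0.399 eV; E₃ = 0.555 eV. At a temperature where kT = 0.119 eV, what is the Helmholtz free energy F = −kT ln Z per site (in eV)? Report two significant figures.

Eᵢ/kT = 0, 1.412, 3.353, 4.664.
Z = Σ e^(−Eᵢ/kT) = e^(−0) + e^(−1.412) + e^(−3.353) + e^(−4.664) = 1.000 + 0.2437 + 0.03498 + 0.009429 = 1.288.
F = −kT ln Z = −0.119 × ln(1.288) = −0.119 × 0.2531 = -0.030 eV.

-0.030 eV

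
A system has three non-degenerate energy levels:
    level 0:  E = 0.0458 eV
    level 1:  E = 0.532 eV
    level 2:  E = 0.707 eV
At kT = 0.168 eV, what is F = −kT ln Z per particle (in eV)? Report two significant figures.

Eᵢ/kT = 0.2726, 3.167, 4.208.
Z = Σ e^(−Eᵢ/kT) = e^(−0.2726) + e^(−3.167) + e^(−4.208) = 0.7614 + 0.04213 + 0.01488 = 0.8184.
F = −kT ln Z = −0.168 × ln(0.8184) = −0.168 × -0.2004 = 0.034 eV.

0.034 eV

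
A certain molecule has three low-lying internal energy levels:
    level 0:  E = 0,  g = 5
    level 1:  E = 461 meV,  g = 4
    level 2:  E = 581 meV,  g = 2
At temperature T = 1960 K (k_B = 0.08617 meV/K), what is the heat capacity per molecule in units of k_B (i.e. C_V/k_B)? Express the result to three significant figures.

0.477

k_BT = 0.08617 × 1960 K = 168.89 meV.
Eᵢ/kT = 0, 2.7296, 3.4401.
Z = Σ gᵢe^(−Eᵢ/kT) = 5·e^(−0) + 4·e^(−2.7296) + 2·e^(−3.4401) = 5.0000 + 0.26098 + 0.064123 = 5.3251.
⟨E⟩ = 29.590 meV, ⟨E²⟩ = 14480 meV².
C_V/k_B = (⟨E²⟩ − ⟨E⟩²)/(kT)² = (14480 − 875.57)/28524 = 0.477.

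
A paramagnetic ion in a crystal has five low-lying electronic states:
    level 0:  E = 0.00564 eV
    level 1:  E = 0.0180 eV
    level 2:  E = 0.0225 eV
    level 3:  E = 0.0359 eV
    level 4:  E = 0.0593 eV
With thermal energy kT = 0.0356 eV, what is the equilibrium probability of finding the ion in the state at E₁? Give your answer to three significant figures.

0.237

Eᵢ/kT = 0.15843, 0.50562, 0.63202, 1.0084, 1.6657.
Z = Σ e^(−Eᵢ/kT) = e^(−0.15843) + e^(−0.50562) + e^(−0.63202) + e^(−1.0084) + e^(−1.6657) = 0.85348 + 0.60313 + 0.53152 + 0.36480 + 0.18906 = 2.5420.
P₁ = e^(−E₁/kT) / Z = 0.60313/2.5420 = 0.237.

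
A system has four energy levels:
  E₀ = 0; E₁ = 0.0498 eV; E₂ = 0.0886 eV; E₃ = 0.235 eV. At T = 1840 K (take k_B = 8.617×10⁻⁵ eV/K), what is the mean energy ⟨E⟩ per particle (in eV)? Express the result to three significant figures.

0.0555 eV

k_BT = 8.617×10⁻⁵ × 1840 K = 0.15855 eV.
Eᵢ/kT = 0, 0.31410, 0.55881, 1.4822.
Z = Σ e^(−Eᵢ/kT) = e^(−0) + e^(−0.31410) + e^(−0.55881) + e^(−1.4822) = 1.0000 + 0.73045 + 0.57189 + 0.22714 = 2.5295.
⟨E⟩ = Σ Eᵢ e^(−Eᵢ/kT) / Z = (0·1.0000 + 0.0498·0.73045 + 0.0886·0.57189 + 0.235·0.22714) / 2.5295 = 0.0555 eV.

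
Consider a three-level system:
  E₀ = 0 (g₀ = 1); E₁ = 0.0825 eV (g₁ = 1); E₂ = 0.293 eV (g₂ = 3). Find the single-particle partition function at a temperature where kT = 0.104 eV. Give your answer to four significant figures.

Z = 1.632

Eᵢ/kT = 0, 0.793269, 2.81731.
Z = Σ gᵢe^(−Eᵢ/kT) = 1·e^(−0) + 1·e^(−0.793269) + 3·e^(−2.81731) = 1.00000 + 0.452364 + 0.179299 = 1.63166.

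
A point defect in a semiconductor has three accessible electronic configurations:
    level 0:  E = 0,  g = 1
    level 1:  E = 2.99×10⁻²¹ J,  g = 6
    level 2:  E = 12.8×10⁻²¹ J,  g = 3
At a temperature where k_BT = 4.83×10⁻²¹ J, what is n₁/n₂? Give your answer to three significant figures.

n₁/n₂ = (g₁/g₂) exp[−(E₁−E₂)/kT] = (6/3) × exp(−(-9.81 ×10⁻²¹ J)/(4.83 ×10⁻²¹ J)) = (6/3) × exp(2.0311) = 15.2.

15.2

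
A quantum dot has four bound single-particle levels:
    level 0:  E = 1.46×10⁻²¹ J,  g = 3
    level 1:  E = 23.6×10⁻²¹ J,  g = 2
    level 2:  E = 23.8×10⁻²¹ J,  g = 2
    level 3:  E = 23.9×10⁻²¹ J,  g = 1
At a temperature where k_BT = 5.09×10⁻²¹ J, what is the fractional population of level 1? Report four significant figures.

Eᵢ/kT = 0.286837, 4.63654, 4.67583, 4.69548.
Z = Σ gᵢe^(−Eᵢ/kT) = 3·e^(−0.286837) + 2·e^(−4.63654) + 2·e^(−4.67583) + 1·e^(−4.69548) = 2.25190 + 0.0193823 + 0.0186356 + 0.00913648 = 2.29905.
P₁ = g₁ e^(−E₁/kT) / Z = 0.0193823/2.29905 = 0.008431.

0.008431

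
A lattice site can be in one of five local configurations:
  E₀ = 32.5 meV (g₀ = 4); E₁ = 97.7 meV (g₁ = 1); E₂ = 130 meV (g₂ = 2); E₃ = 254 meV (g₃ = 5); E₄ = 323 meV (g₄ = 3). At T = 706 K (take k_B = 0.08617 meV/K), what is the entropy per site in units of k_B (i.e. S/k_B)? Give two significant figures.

1.9

k_BT = 0.08617 × 706 K = 60.84 meV.
Eᵢ/kT = 0.5342, 1.606, 2.137, 4.175, 5.309.
Z = Σ gᵢe^(−Eᵢ/kT) = 4·e^(−0.5342) + 1·e^(−1.606) + 2·e^(−2.137) + 5·e^(−4.175) + 3·e^(−5.309) = 2.345 + 0.2007 + 0.2360 + 0.07688 + 0.01484 = 2.873.
⟨E⟩ = Σ EᵢPᵢ = 52.50 meV.
S/k_B = ln Z + ⟨E⟩/kT = ln(2.873) + 52.50/60.84 = 1.055 + 0.8629 = 1.9.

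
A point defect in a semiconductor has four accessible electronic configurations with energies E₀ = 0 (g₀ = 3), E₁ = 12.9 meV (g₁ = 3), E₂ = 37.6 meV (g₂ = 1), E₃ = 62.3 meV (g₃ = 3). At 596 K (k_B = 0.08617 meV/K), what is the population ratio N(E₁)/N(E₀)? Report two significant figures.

0.78

k_BT = 0.08617 × 596 K = 51.36 meV.
n₁/n₀ = (g₁/g₀) exp[−(E₁−E₀)/kT] = (3/3) × exp(−(12.9 meV)/(51.36 meV)) = (3/3) × exp(-0.2512) = 0.78.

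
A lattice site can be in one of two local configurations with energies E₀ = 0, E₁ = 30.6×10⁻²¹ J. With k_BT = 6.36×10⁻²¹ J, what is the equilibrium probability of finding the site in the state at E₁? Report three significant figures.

0.00807

Eᵢ/kT = 0, 4.8113.
Z = Σ e^(−Eᵢ/kT) = e^(−0) + e^(−4.8113) = 1.0000 + 0.0081373 = 1.0081.
P₁ = e^(−E₁/kT) / Z = 0.0081373/1.0081 = 0.00807.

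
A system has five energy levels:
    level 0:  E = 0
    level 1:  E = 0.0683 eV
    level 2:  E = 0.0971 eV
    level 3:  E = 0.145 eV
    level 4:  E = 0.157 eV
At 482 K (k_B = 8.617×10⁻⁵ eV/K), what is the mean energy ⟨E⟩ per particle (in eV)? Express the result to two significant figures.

0.023 eV

k_BT = 8.617×10⁻⁵ × 482 K = 0.04153 eV.
Eᵢ/kT = 0, 1.645, 2.338, 3.491, 3.780.
Z = Σ e^(−Eᵢ/kT) = e^(−0) + e^(−1.645) + e^(−2.338) + e^(−3.491) + e^(−3.780) = 1.000 + 0.1930 + 0.09652 + 0.03047 + 0.02282 = 1.343.
⟨E⟩ = Σ Eᵢ e^(−Eᵢ/kT) / Z = (0·1.000 + 0.0683·0.1930 + 0.0971·0.09652 + 0.145·0.03047 + 0.157·0.02282) / 1.343 = 0.023 eV.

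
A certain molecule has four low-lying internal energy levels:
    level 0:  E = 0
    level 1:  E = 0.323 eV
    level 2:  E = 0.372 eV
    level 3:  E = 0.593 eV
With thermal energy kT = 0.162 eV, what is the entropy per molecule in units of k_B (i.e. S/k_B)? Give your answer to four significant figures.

Eᵢ/kT = 0, 1.99383, 2.29630, 3.66049.
Z = Σ e^(−Eᵢ/kT) = e^(−0) + e^(−1.99383) + e^(−2.29630) + e^(−3.66049) = 1.00000 + 0.136173 + 0.100630 + 0.0257199 = 1.26252.
⟨E⟩ = Σ EᵢPᵢ = 0.0765692 eV.
S/k_B = ln Z + ⟨E⟩/kT = ln(1.26252) + 0.0765692/0.162 = 0.233110 + 0.472649 = 0.7058.

0.7058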